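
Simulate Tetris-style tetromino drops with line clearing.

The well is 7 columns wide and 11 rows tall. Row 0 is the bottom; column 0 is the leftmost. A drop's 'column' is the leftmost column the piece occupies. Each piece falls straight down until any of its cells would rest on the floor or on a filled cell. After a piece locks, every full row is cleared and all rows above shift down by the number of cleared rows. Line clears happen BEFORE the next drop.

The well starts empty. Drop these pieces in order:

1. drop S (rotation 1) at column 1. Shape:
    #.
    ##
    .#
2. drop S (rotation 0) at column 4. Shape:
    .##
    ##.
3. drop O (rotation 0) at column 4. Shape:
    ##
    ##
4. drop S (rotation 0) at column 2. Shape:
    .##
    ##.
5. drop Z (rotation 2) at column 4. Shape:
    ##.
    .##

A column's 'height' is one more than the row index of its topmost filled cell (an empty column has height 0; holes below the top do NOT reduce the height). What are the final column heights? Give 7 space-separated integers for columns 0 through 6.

Answer: 0 3 4 5 6 6 5

Derivation:
Drop 1: S rot1 at col 1 lands with bottom-row=0; cleared 0 line(s) (total 0); column heights now [0 3 2 0 0 0 0], max=3
Drop 2: S rot0 at col 4 lands with bottom-row=0; cleared 0 line(s) (total 0); column heights now [0 3 2 0 1 2 2], max=3
Drop 3: O rot0 at col 4 lands with bottom-row=2; cleared 0 line(s) (total 0); column heights now [0 3 2 0 4 4 2], max=4
Drop 4: S rot0 at col 2 lands with bottom-row=3; cleared 0 line(s) (total 0); column heights now [0 3 4 5 5 4 2], max=5
Drop 5: Z rot2 at col 4 lands with bottom-row=4; cleared 0 line(s) (total 0); column heights now [0 3 4 5 6 6 5], max=6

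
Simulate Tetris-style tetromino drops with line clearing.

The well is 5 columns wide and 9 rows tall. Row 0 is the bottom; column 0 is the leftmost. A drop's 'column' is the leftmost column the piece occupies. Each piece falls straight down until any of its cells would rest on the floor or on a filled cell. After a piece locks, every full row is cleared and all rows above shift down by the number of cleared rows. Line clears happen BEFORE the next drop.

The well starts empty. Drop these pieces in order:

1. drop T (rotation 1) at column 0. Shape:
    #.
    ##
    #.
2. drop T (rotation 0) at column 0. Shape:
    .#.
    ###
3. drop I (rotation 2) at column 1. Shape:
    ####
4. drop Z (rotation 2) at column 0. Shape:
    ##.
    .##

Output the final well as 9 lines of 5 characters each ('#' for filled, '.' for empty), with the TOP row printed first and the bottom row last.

Drop 1: T rot1 at col 0 lands with bottom-row=0; cleared 0 line(s) (total 0); column heights now [3 2 0 0 0], max=3
Drop 2: T rot0 at col 0 lands with bottom-row=3; cleared 0 line(s) (total 0); column heights now [4 5 4 0 0], max=5
Drop 3: I rot2 at col 1 lands with bottom-row=5; cleared 0 line(s) (total 0); column heights now [4 6 6 6 6], max=6
Drop 4: Z rot2 at col 0 lands with bottom-row=6; cleared 0 line(s) (total 0); column heights now [8 8 7 6 6], max=8

Answer: .....
##...
.##..
.####
.#...
###..
#....
##...
#....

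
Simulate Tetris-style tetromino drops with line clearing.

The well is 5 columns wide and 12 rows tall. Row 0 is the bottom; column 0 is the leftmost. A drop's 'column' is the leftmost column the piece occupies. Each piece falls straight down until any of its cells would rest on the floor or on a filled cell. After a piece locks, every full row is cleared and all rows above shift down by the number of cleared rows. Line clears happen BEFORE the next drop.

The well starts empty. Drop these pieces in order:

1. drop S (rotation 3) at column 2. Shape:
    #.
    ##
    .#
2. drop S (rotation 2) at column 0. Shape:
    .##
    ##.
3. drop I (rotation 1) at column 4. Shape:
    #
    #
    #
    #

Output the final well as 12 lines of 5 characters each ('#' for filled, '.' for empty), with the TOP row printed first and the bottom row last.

Drop 1: S rot3 at col 2 lands with bottom-row=0; cleared 0 line(s) (total 0); column heights now [0 0 3 2 0], max=3
Drop 2: S rot2 at col 0 lands with bottom-row=2; cleared 0 line(s) (total 0); column heights now [3 4 4 2 0], max=4
Drop 3: I rot1 at col 4 lands with bottom-row=0; cleared 0 line(s) (total 0); column heights now [3 4 4 2 4], max=4

Answer: .....
.....
.....
.....
.....
.....
.....
.....
.##.#
###.#
..###
...##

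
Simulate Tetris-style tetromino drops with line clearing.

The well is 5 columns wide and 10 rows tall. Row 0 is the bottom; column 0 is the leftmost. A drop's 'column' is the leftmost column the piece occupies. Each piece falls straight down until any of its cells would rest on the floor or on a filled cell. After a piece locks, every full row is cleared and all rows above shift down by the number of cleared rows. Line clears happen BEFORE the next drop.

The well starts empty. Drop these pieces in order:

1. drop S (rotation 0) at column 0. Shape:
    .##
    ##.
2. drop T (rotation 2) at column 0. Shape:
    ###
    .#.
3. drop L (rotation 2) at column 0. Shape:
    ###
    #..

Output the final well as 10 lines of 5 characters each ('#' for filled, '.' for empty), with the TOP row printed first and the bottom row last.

Answer: .....
.....
.....
.....
###..
#....
###..
.#...
.##..
##...

Derivation:
Drop 1: S rot0 at col 0 lands with bottom-row=0; cleared 0 line(s) (total 0); column heights now [1 2 2 0 0], max=2
Drop 2: T rot2 at col 0 lands with bottom-row=2; cleared 0 line(s) (total 0); column heights now [4 4 4 0 0], max=4
Drop 3: L rot2 at col 0 lands with bottom-row=4; cleared 0 line(s) (total 0); column heights now [6 6 6 0 0], max=6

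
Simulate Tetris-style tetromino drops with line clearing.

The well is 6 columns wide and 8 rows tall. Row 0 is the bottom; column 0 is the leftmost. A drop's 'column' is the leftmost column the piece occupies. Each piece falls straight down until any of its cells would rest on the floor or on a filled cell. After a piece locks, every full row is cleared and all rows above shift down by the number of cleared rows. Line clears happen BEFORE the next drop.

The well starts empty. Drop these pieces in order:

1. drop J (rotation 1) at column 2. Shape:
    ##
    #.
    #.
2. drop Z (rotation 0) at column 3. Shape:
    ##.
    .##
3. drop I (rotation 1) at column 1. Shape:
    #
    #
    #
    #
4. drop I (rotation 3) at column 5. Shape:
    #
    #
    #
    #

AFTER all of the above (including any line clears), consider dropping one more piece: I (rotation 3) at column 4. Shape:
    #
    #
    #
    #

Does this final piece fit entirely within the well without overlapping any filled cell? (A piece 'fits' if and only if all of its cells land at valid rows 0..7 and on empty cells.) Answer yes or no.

Drop 1: J rot1 at col 2 lands with bottom-row=0; cleared 0 line(s) (total 0); column heights now [0 0 3 3 0 0], max=3
Drop 2: Z rot0 at col 3 lands with bottom-row=2; cleared 0 line(s) (total 0); column heights now [0 0 3 4 4 3], max=4
Drop 3: I rot1 at col 1 lands with bottom-row=0; cleared 0 line(s) (total 0); column heights now [0 4 3 4 4 3], max=4
Drop 4: I rot3 at col 5 lands with bottom-row=3; cleared 0 line(s) (total 0); column heights now [0 4 3 4 4 7], max=7
Test piece I rot3 at col 4 (width 1): heights before test = [0 4 3 4 4 7]; fits = True

Answer: yes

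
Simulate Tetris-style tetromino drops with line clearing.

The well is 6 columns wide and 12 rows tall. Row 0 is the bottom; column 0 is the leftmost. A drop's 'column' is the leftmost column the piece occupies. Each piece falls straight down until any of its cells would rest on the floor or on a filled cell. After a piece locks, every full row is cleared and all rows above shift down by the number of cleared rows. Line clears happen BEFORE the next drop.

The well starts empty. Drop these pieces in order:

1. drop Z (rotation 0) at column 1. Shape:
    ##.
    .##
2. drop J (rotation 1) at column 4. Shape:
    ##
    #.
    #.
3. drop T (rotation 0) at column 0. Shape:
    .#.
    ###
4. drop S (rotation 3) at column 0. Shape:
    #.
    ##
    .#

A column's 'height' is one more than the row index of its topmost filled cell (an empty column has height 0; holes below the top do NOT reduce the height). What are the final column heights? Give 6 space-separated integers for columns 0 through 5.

Answer: 7 6 3 1 3 3

Derivation:
Drop 1: Z rot0 at col 1 lands with bottom-row=0; cleared 0 line(s) (total 0); column heights now [0 2 2 1 0 0], max=2
Drop 2: J rot1 at col 4 lands with bottom-row=0; cleared 0 line(s) (total 0); column heights now [0 2 2 1 3 3], max=3
Drop 3: T rot0 at col 0 lands with bottom-row=2; cleared 0 line(s) (total 0); column heights now [3 4 3 1 3 3], max=4
Drop 4: S rot3 at col 0 lands with bottom-row=4; cleared 0 line(s) (total 0); column heights now [7 6 3 1 3 3], max=7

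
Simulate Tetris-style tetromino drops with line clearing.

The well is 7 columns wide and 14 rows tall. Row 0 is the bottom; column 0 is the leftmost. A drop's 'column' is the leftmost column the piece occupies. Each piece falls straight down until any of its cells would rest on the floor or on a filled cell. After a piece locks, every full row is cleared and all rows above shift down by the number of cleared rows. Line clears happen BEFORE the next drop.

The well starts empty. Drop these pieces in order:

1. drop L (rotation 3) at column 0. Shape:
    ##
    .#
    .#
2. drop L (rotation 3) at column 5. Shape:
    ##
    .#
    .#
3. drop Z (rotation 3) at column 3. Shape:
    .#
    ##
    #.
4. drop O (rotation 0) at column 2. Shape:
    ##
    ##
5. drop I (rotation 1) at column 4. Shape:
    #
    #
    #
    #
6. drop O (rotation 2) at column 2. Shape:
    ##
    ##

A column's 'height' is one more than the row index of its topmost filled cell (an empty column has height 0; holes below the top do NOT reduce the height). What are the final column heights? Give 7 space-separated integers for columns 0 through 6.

Drop 1: L rot3 at col 0 lands with bottom-row=0; cleared 0 line(s) (total 0); column heights now [3 3 0 0 0 0 0], max=3
Drop 2: L rot3 at col 5 lands with bottom-row=0; cleared 0 line(s) (total 0); column heights now [3 3 0 0 0 3 3], max=3
Drop 3: Z rot3 at col 3 lands with bottom-row=0; cleared 0 line(s) (total 0); column heights now [3 3 0 2 3 3 3], max=3
Drop 4: O rot0 at col 2 lands with bottom-row=2; cleared 1 line(s) (total 1); column heights now [0 2 3 3 2 0 2], max=3
Drop 5: I rot1 at col 4 lands with bottom-row=2; cleared 0 line(s) (total 1); column heights now [0 2 3 3 6 0 2], max=6
Drop 6: O rot2 at col 2 lands with bottom-row=3; cleared 0 line(s) (total 1); column heights now [0 2 5 5 6 0 2], max=6

Answer: 0 2 5 5 6 0 2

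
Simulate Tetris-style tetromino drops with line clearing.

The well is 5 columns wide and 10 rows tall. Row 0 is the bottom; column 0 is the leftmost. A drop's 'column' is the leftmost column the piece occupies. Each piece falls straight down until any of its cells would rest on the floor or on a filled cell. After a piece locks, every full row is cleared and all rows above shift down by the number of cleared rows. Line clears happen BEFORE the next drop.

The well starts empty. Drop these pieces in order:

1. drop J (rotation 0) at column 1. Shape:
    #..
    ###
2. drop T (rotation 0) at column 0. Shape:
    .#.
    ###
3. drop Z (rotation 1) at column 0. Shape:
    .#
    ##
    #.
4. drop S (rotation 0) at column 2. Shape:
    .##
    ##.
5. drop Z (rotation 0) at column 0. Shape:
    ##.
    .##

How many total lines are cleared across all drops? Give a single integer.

Drop 1: J rot0 at col 1 lands with bottom-row=0; cleared 0 line(s) (total 0); column heights now [0 2 1 1 0], max=2
Drop 2: T rot0 at col 0 lands with bottom-row=2; cleared 0 line(s) (total 0); column heights now [3 4 3 1 0], max=4
Drop 3: Z rot1 at col 0 lands with bottom-row=3; cleared 0 line(s) (total 0); column heights now [5 6 3 1 0], max=6
Drop 4: S rot0 at col 2 lands with bottom-row=3; cleared 0 line(s) (total 0); column heights now [5 6 4 5 5], max=6
Drop 5: Z rot0 at col 0 lands with bottom-row=6; cleared 0 line(s) (total 0); column heights now [8 8 7 5 5], max=8

Answer: 0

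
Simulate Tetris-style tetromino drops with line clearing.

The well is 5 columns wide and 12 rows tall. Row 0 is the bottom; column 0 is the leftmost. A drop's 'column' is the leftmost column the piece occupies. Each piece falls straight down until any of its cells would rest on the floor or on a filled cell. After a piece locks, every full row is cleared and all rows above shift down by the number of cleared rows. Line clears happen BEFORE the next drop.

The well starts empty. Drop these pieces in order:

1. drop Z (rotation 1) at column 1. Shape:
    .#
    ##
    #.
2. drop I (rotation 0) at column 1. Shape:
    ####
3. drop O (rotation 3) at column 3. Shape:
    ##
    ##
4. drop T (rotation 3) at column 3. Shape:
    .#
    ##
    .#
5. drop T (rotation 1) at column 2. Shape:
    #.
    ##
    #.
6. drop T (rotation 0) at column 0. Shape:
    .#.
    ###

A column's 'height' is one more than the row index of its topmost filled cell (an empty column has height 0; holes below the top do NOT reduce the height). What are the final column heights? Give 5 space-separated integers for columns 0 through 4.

Answer: 11 12 11 9 9

Derivation:
Drop 1: Z rot1 at col 1 lands with bottom-row=0; cleared 0 line(s) (total 0); column heights now [0 2 3 0 0], max=3
Drop 2: I rot0 at col 1 lands with bottom-row=3; cleared 0 line(s) (total 0); column heights now [0 4 4 4 4], max=4
Drop 3: O rot3 at col 3 lands with bottom-row=4; cleared 0 line(s) (total 0); column heights now [0 4 4 6 6], max=6
Drop 4: T rot3 at col 3 lands with bottom-row=6; cleared 0 line(s) (total 0); column heights now [0 4 4 8 9], max=9
Drop 5: T rot1 at col 2 lands with bottom-row=7; cleared 0 line(s) (total 0); column heights now [0 4 10 9 9], max=10
Drop 6: T rot0 at col 0 lands with bottom-row=10; cleared 0 line(s) (total 0); column heights now [11 12 11 9 9], max=12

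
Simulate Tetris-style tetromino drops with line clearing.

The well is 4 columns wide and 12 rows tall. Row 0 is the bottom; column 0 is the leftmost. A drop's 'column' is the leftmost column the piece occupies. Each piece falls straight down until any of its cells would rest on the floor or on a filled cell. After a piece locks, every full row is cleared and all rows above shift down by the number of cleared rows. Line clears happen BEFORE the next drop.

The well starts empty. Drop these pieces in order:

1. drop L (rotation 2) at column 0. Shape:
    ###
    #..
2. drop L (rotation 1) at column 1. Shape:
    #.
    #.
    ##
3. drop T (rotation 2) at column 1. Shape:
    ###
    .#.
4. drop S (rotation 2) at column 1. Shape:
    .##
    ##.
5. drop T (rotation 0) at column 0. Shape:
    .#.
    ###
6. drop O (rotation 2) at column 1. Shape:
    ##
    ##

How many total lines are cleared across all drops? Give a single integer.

Answer: 0

Derivation:
Drop 1: L rot2 at col 0 lands with bottom-row=0; cleared 0 line(s) (total 0); column heights now [2 2 2 0], max=2
Drop 2: L rot1 at col 1 lands with bottom-row=2; cleared 0 line(s) (total 0); column heights now [2 5 3 0], max=5
Drop 3: T rot2 at col 1 lands with bottom-row=4; cleared 0 line(s) (total 0); column heights now [2 6 6 6], max=6
Drop 4: S rot2 at col 1 lands with bottom-row=6; cleared 0 line(s) (total 0); column heights now [2 7 8 8], max=8
Drop 5: T rot0 at col 0 lands with bottom-row=8; cleared 0 line(s) (total 0); column heights now [9 10 9 8], max=10
Drop 6: O rot2 at col 1 lands with bottom-row=10; cleared 0 line(s) (total 0); column heights now [9 12 12 8], max=12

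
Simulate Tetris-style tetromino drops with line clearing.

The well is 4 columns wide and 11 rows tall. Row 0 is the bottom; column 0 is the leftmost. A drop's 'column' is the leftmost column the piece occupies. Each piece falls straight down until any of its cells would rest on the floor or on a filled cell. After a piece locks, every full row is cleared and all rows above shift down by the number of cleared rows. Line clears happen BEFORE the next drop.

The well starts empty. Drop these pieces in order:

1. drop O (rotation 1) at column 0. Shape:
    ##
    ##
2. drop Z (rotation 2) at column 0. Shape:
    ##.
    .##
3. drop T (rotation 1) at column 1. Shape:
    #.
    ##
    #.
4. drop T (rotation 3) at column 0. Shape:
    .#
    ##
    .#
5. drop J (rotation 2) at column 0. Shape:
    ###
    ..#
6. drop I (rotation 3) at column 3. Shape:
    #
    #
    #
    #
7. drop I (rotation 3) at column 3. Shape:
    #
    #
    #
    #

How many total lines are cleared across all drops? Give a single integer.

Drop 1: O rot1 at col 0 lands with bottom-row=0; cleared 0 line(s) (total 0); column heights now [2 2 0 0], max=2
Drop 2: Z rot2 at col 0 lands with bottom-row=2; cleared 0 line(s) (total 0); column heights now [4 4 3 0], max=4
Drop 3: T rot1 at col 1 lands with bottom-row=4; cleared 0 line(s) (total 0); column heights now [4 7 6 0], max=7
Drop 4: T rot3 at col 0 lands with bottom-row=7; cleared 0 line(s) (total 0); column heights now [9 10 6 0], max=10
Drop 5: J rot2 at col 0 lands with bottom-row=9; cleared 0 line(s) (total 0); column heights now [11 11 11 0], max=11
Drop 6: I rot3 at col 3 lands with bottom-row=0; cleared 0 line(s) (total 0); column heights now [11 11 11 4], max=11
Drop 7: I rot3 at col 3 lands with bottom-row=4; cleared 0 line(s) (total 0); column heights now [11 11 11 8], max=11

Answer: 0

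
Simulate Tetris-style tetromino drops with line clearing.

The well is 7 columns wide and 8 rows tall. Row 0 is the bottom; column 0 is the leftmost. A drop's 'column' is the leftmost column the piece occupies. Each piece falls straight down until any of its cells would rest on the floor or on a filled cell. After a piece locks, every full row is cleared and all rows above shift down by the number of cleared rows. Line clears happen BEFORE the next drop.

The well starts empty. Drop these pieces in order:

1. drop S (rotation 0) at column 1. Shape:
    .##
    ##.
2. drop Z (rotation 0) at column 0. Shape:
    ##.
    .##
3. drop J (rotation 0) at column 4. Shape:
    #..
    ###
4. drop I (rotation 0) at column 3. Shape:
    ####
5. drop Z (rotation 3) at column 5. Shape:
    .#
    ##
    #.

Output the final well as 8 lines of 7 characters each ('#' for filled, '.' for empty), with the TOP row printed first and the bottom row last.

Drop 1: S rot0 at col 1 lands with bottom-row=0; cleared 0 line(s) (total 0); column heights now [0 1 2 2 0 0 0], max=2
Drop 2: Z rot0 at col 0 lands with bottom-row=2; cleared 0 line(s) (total 0); column heights now [4 4 3 2 0 0 0], max=4
Drop 3: J rot0 at col 4 lands with bottom-row=0; cleared 0 line(s) (total 0); column heights now [4 4 3 2 2 1 1], max=4
Drop 4: I rot0 at col 3 lands with bottom-row=2; cleared 0 line(s) (total 0); column heights now [4 4 3 3 3 3 3], max=4
Drop 5: Z rot3 at col 5 lands with bottom-row=3; cleared 0 line(s) (total 0); column heights now [4 4 3 3 3 5 6], max=6

Answer: .......
.......
......#
.....##
##...#.
.######
..###..
.##.###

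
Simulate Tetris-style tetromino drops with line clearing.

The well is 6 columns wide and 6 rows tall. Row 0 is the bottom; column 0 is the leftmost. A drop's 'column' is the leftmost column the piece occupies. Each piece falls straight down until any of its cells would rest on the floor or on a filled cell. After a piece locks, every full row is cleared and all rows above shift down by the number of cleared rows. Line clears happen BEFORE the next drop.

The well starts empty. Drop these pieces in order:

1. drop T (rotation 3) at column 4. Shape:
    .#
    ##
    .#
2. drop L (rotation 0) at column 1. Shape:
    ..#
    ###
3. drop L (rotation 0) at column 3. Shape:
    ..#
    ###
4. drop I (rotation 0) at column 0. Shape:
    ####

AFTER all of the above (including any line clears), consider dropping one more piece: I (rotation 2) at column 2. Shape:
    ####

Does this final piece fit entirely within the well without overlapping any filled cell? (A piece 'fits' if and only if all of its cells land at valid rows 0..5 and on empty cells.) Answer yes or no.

Drop 1: T rot3 at col 4 lands with bottom-row=0; cleared 0 line(s) (total 0); column heights now [0 0 0 0 2 3], max=3
Drop 2: L rot0 at col 1 lands with bottom-row=0; cleared 0 line(s) (total 0); column heights now [0 1 1 2 2 3], max=3
Drop 3: L rot0 at col 3 lands with bottom-row=3; cleared 0 line(s) (total 0); column heights now [0 1 1 4 4 5], max=5
Drop 4: I rot0 at col 0 lands with bottom-row=4; cleared 0 line(s) (total 0); column heights now [5 5 5 5 4 5], max=5
Test piece I rot2 at col 2 (width 4): heights before test = [5 5 5 5 4 5]; fits = True

Answer: yes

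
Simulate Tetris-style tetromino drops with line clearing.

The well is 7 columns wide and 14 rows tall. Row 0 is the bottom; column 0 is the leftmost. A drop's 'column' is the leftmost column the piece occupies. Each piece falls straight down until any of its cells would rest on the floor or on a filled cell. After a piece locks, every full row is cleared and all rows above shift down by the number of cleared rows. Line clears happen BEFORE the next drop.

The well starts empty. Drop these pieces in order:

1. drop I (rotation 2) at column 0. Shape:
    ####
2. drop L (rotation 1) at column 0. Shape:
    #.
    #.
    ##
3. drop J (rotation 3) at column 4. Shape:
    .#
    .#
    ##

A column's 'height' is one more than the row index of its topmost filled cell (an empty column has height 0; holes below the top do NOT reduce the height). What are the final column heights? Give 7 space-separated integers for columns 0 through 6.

Drop 1: I rot2 at col 0 lands with bottom-row=0; cleared 0 line(s) (total 0); column heights now [1 1 1 1 0 0 0], max=1
Drop 2: L rot1 at col 0 lands with bottom-row=1; cleared 0 line(s) (total 0); column heights now [4 2 1 1 0 0 0], max=4
Drop 3: J rot3 at col 4 lands with bottom-row=0; cleared 0 line(s) (total 0); column heights now [4 2 1 1 1 3 0], max=4

Answer: 4 2 1 1 1 3 0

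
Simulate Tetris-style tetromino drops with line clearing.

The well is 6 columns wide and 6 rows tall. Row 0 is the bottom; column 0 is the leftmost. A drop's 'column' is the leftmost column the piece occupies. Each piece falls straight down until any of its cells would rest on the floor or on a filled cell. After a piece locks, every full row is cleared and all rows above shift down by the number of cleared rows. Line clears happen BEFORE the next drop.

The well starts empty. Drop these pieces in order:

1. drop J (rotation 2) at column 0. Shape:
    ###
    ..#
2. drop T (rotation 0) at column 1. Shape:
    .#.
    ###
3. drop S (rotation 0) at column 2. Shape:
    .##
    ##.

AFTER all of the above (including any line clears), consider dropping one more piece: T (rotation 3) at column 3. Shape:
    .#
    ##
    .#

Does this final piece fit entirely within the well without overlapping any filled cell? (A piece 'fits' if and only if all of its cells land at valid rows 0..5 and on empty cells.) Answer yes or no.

Drop 1: J rot2 at col 0 lands with bottom-row=0; cleared 0 line(s) (total 0); column heights now [2 2 2 0 0 0], max=2
Drop 2: T rot0 at col 1 lands with bottom-row=2; cleared 0 line(s) (total 0); column heights now [2 3 4 3 0 0], max=4
Drop 3: S rot0 at col 2 lands with bottom-row=4; cleared 0 line(s) (total 0); column heights now [2 3 5 6 6 0], max=6
Test piece T rot3 at col 3 (width 2): heights before test = [2 3 5 6 6 0]; fits = False

Answer: no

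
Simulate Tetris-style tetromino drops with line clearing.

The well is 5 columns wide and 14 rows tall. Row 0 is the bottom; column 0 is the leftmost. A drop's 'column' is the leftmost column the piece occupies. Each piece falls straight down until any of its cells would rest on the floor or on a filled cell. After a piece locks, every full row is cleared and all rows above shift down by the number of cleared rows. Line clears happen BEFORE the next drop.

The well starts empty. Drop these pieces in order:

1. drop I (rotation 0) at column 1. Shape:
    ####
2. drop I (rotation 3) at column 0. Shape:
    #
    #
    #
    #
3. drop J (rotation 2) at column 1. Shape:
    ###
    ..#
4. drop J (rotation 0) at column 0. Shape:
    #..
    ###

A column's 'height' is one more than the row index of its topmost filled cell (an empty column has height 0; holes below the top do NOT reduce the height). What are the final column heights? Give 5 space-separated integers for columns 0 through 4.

Answer: 5 4 4 2 0

Derivation:
Drop 1: I rot0 at col 1 lands with bottom-row=0; cleared 0 line(s) (total 0); column heights now [0 1 1 1 1], max=1
Drop 2: I rot3 at col 0 lands with bottom-row=0; cleared 1 line(s) (total 1); column heights now [3 0 0 0 0], max=3
Drop 3: J rot2 at col 1 lands with bottom-row=0; cleared 0 line(s) (total 1); column heights now [3 2 2 2 0], max=3
Drop 4: J rot0 at col 0 lands with bottom-row=3; cleared 0 line(s) (total 1); column heights now [5 4 4 2 0], max=5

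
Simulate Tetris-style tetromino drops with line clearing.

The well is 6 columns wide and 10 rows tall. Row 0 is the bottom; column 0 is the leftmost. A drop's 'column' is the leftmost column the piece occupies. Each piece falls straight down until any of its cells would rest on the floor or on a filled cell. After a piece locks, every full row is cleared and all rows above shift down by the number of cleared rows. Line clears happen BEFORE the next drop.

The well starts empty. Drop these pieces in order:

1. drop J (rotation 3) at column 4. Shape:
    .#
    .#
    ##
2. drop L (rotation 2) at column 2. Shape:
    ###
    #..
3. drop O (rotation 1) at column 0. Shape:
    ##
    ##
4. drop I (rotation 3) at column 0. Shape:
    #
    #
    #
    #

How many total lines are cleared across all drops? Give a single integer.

Answer: 1

Derivation:
Drop 1: J rot3 at col 4 lands with bottom-row=0; cleared 0 line(s) (total 0); column heights now [0 0 0 0 1 3], max=3
Drop 2: L rot2 at col 2 lands with bottom-row=0; cleared 0 line(s) (total 0); column heights now [0 0 2 2 2 3], max=3
Drop 3: O rot1 at col 0 lands with bottom-row=0; cleared 1 line(s) (total 1); column heights now [1 1 1 0 1 2], max=2
Drop 4: I rot3 at col 0 lands with bottom-row=1; cleared 0 line(s) (total 1); column heights now [5 1 1 0 1 2], max=5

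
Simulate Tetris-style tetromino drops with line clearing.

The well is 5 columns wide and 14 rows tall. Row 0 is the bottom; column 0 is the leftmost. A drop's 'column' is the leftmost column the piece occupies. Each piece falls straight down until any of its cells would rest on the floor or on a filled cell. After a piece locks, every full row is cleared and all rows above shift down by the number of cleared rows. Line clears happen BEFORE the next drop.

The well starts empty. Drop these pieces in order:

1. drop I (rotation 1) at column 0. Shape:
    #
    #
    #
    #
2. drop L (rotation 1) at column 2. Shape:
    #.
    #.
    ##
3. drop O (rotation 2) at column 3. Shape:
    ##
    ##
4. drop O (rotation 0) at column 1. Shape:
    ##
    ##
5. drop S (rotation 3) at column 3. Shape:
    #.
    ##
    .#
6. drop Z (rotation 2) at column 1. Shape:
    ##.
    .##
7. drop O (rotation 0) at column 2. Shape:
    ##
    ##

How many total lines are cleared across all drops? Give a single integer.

Drop 1: I rot1 at col 0 lands with bottom-row=0; cleared 0 line(s) (total 0); column heights now [4 0 0 0 0], max=4
Drop 2: L rot1 at col 2 lands with bottom-row=0; cleared 0 line(s) (total 0); column heights now [4 0 3 1 0], max=4
Drop 3: O rot2 at col 3 lands with bottom-row=1; cleared 0 line(s) (total 0); column heights now [4 0 3 3 3], max=4
Drop 4: O rot0 at col 1 lands with bottom-row=3; cleared 0 line(s) (total 0); column heights now [4 5 5 3 3], max=5
Drop 5: S rot3 at col 3 lands with bottom-row=3; cleared 0 line(s) (total 0); column heights now [4 5 5 6 5], max=6
Drop 6: Z rot2 at col 1 lands with bottom-row=6; cleared 0 line(s) (total 0); column heights now [4 8 8 7 5], max=8
Drop 7: O rot0 at col 2 lands with bottom-row=8; cleared 0 line(s) (total 0); column heights now [4 8 10 10 5], max=10

Answer: 0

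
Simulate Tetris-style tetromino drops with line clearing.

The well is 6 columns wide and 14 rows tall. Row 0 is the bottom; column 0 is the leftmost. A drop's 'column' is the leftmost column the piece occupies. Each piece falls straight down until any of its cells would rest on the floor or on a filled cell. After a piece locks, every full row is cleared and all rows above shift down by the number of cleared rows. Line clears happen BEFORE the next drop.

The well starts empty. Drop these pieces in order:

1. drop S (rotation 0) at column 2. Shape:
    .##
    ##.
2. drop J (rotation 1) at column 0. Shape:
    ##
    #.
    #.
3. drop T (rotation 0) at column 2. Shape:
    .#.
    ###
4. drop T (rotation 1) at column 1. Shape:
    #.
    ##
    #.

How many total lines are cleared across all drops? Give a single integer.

Answer: 0

Derivation:
Drop 1: S rot0 at col 2 lands with bottom-row=0; cleared 0 line(s) (total 0); column heights now [0 0 1 2 2 0], max=2
Drop 2: J rot1 at col 0 lands with bottom-row=0; cleared 0 line(s) (total 0); column heights now [3 3 1 2 2 0], max=3
Drop 3: T rot0 at col 2 lands with bottom-row=2; cleared 0 line(s) (total 0); column heights now [3 3 3 4 3 0], max=4
Drop 4: T rot1 at col 1 lands with bottom-row=3; cleared 0 line(s) (total 0); column heights now [3 6 5 4 3 0], max=6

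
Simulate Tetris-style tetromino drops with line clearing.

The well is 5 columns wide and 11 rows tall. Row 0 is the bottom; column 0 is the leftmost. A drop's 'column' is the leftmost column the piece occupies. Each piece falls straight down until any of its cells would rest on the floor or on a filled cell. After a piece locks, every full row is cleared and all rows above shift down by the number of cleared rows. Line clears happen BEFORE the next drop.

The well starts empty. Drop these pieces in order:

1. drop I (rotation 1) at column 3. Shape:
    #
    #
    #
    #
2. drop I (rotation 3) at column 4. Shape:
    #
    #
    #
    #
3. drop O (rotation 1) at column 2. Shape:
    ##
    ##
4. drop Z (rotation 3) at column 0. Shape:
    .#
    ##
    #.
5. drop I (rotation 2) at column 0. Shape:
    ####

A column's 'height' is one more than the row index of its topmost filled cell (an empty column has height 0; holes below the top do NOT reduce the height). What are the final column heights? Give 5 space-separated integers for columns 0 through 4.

Answer: 7 7 7 7 4

Derivation:
Drop 1: I rot1 at col 3 lands with bottom-row=0; cleared 0 line(s) (total 0); column heights now [0 0 0 4 0], max=4
Drop 2: I rot3 at col 4 lands with bottom-row=0; cleared 0 line(s) (total 0); column heights now [0 0 0 4 4], max=4
Drop 3: O rot1 at col 2 lands with bottom-row=4; cleared 0 line(s) (total 0); column heights now [0 0 6 6 4], max=6
Drop 4: Z rot3 at col 0 lands with bottom-row=0; cleared 0 line(s) (total 0); column heights now [2 3 6 6 4], max=6
Drop 5: I rot2 at col 0 lands with bottom-row=6; cleared 0 line(s) (total 0); column heights now [7 7 7 7 4], max=7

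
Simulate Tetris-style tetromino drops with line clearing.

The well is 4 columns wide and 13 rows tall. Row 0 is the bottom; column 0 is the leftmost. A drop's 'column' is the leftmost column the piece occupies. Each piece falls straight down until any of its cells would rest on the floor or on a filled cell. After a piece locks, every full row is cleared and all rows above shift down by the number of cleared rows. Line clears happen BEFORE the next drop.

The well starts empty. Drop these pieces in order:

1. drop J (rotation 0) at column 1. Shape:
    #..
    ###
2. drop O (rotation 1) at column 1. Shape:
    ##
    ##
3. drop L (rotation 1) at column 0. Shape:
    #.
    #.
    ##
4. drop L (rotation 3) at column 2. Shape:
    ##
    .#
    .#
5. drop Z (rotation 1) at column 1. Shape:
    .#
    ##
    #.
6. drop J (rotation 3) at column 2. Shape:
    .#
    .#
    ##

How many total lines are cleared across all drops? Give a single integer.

Drop 1: J rot0 at col 1 lands with bottom-row=0; cleared 0 line(s) (total 0); column heights now [0 2 1 1], max=2
Drop 2: O rot1 at col 1 lands with bottom-row=2; cleared 0 line(s) (total 0); column heights now [0 4 4 1], max=4
Drop 3: L rot1 at col 0 lands with bottom-row=4; cleared 0 line(s) (total 0); column heights now [7 5 4 1], max=7
Drop 4: L rot3 at col 2 lands with bottom-row=2; cleared 1 line(s) (total 1); column heights now [6 4 4 4], max=6
Drop 5: Z rot1 at col 1 lands with bottom-row=4; cleared 0 line(s) (total 1); column heights now [6 6 7 4], max=7
Drop 6: J rot3 at col 2 lands with bottom-row=7; cleared 0 line(s) (total 1); column heights now [6 6 8 10], max=10

Answer: 1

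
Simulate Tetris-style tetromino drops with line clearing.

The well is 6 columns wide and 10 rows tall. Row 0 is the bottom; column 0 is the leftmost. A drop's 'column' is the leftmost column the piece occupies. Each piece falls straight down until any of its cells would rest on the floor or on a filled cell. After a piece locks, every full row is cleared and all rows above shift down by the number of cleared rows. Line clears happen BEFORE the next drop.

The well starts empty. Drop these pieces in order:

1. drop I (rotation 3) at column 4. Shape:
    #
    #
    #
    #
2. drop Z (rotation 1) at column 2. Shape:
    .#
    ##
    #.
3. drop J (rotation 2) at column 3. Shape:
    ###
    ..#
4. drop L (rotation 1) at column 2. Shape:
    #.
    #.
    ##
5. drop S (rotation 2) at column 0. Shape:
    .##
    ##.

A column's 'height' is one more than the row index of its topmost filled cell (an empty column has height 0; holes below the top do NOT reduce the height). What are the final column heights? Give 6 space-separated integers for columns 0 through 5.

Answer: 8 9 9 6 5 5

Derivation:
Drop 1: I rot3 at col 4 lands with bottom-row=0; cleared 0 line(s) (total 0); column heights now [0 0 0 0 4 0], max=4
Drop 2: Z rot1 at col 2 lands with bottom-row=0; cleared 0 line(s) (total 0); column heights now [0 0 2 3 4 0], max=4
Drop 3: J rot2 at col 3 lands with bottom-row=3; cleared 0 line(s) (total 0); column heights now [0 0 2 5 5 5], max=5
Drop 4: L rot1 at col 2 lands with bottom-row=5; cleared 0 line(s) (total 0); column heights now [0 0 8 6 5 5], max=8
Drop 5: S rot2 at col 0 lands with bottom-row=7; cleared 0 line(s) (total 0); column heights now [8 9 9 6 5 5], max=9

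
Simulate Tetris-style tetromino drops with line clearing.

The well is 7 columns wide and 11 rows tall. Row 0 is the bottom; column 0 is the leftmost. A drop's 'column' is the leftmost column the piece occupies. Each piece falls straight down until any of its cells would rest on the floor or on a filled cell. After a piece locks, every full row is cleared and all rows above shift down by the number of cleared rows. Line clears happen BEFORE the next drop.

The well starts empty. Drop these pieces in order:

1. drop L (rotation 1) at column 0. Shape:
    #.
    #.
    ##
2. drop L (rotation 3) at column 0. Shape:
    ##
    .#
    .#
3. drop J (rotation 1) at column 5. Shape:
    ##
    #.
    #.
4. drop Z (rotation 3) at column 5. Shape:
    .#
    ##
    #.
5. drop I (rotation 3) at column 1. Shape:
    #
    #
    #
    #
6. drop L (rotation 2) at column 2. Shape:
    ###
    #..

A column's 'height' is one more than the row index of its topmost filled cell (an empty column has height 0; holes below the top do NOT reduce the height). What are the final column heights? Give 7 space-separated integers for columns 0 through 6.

Drop 1: L rot1 at col 0 lands with bottom-row=0; cleared 0 line(s) (total 0); column heights now [3 1 0 0 0 0 0], max=3
Drop 2: L rot3 at col 0 lands with bottom-row=1; cleared 0 line(s) (total 0); column heights now [4 4 0 0 0 0 0], max=4
Drop 3: J rot1 at col 5 lands with bottom-row=0; cleared 0 line(s) (total 0); column heights now [4 4 0 0 0 3 3], max=4
Drop 4: Z rot3 at col 5 lands with bottom-row=3; cleared 0 line(s) (total 0); column heights now [4 4 0 0 0 5 6], max=6
Drop 5: I rot3 at col 1 lands with bottom-row=4; cleared 0 line(s) (total 0); column heights now [4 8 0 0 0 5 6], max=8
Drop 6: L rot2 at col 2 lands with bottom-row=0; cleared 0 line(s) (total 0); column heights now [4 8 2 2 2 5 6], max=8

Answer: 4 8 2 2 2 5 6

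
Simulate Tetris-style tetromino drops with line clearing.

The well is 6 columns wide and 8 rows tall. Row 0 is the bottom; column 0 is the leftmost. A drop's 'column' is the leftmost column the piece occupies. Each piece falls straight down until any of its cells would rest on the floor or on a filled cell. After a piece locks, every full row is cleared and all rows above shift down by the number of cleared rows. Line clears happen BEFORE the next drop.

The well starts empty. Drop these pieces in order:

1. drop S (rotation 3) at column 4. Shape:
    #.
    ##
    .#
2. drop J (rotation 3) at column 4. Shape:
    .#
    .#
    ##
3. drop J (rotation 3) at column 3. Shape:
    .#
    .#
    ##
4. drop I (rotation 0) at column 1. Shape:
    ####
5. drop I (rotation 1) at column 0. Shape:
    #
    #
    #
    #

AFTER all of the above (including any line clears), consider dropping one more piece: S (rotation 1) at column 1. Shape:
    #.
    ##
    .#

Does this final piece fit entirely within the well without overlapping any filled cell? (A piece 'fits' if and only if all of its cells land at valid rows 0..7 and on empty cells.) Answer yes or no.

Drop 1: S rot3 at col 4 lands with bottom-row=0; cleared 0 line(s) (total 0); column heights now [0 0 0 0 3 2], max=3
Drop 2: J rot3 at col 4 lands with bottom-row=3; cleared 0 line(s) (total 0); column heights now [0 0 0 0 4 6], max=6
Drop 3: J rot3 at col 3 lands with bottom-row=4; cleared 0 line(s) (total 0); column heights now [0 0 0 5 7 6], max=7
Drop 4: I rot0 at col 1 lands with bottom-row=7; cleared 0 line(s) (total 0); column heights now [0 8 8 8 8 6], max=8
Drop 5: I rot1 at col 0 lands with bottom-row=0; cleared 0 line(s) (total 0); column heights now [4 8 8 8 8 6], max=8
Test piece S rot1 at col 1 (width 2): heights before test = [4 8 8 8 8 6]; fits = False

Answer: no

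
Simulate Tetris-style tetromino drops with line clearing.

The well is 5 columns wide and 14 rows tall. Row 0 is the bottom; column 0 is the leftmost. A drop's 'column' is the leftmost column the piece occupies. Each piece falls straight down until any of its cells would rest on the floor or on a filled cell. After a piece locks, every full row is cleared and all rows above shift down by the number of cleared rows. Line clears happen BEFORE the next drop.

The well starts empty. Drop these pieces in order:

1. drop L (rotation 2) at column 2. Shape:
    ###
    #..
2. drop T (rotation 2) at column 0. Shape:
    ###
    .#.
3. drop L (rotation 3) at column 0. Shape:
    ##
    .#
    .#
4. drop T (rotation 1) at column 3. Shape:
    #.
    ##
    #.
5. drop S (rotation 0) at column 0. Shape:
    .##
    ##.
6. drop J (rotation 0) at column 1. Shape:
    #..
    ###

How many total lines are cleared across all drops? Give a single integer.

Answer: 0

Derivation:
Drop 1: L rot2 at col 2 lands with bottom-row=0; cleared 0 line(s) (total 0); column heights now [0 0 2 2 2], max=2
Drop 2: T rot2 at col 0 lands with bottom-row=1; cleared 0 line(s) (total 0); column heights now [3 3 3 2 2], max=3
Drop 3: L rot3 at col 0 lands with bottom-row=3; cleared 0 line(s) (total 0); column heights now [6 6 3 2 2], max=6
Drop 4: T rot1 at col 3 lands with bottom-row=2; cleared 0 line(s) (total 0); column heights now [6 6 3 5 4], max=6
Drop 5: S rot0 at col 0 lands with bottom-row=6; cleared 0 line(s) (total 0); column heights now [7 8 8 5 4], max=8
Drop 6: J rot0 at col 1 lands with bottom-row=8; cleared 0 line(s) (total 0); column heights now [7 10 9 9 4], max=10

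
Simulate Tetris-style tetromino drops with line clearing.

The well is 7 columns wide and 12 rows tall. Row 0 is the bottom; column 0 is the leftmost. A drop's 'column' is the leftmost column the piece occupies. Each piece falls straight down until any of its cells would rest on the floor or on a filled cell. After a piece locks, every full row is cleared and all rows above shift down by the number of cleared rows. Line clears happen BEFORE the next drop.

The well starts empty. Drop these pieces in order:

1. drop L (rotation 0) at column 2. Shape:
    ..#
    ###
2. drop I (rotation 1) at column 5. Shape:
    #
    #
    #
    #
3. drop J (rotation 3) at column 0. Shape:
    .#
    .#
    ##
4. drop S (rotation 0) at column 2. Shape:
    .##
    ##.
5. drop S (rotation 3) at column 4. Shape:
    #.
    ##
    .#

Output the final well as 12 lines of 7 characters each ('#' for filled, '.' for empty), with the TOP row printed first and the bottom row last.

Drop 1: L rot0 at col 2 lands with bottom-row=0; cleared 0 line(s) (total 0); column heights now [0 0 1 1 2 0 0], max=2
Drop 2: I rot1 at col 5 lands with bottom-row=0; cleared 0 line(s) (total 0); column heights now [0 0 1 1 2 4 0], max=4
Drop 3: J rot3 at col 0 lands with bottom-row=0; cleared 0 line(s) (total 0); column heights now [1 3 1 1 2 4 0], max=4
Drop 4: S rot0 at col 2 lands with bottom-row=1; cleared 0 line(s) (total 0); column heights now [1 3 2 3 3 4 0], max=4
Drop 5: S rot3 at col 4 lands with bottom-row=4; cleared 0 line(s) (total 0); column heights now [1 3 2 3 7 6 0], max=7

Answer: .......
.......
.......
.......
.......
....#..
....##.
.....#.
.....#.
.#.###.
.#####.
######.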